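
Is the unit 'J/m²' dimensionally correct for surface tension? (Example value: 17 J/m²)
Yes

surface tension has SI base units: kg / s^2
J/m² reduces to the same SI base units, so it is a valid unit for surface tension.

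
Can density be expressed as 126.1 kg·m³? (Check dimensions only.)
No

density has SI base units: kg / m^3
kg·m³ does NOT reduce to kg / m^3; a valid unit for density would be e.g. kg/m³.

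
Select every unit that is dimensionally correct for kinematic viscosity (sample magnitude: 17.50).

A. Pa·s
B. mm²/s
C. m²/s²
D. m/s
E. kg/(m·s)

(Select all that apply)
B

kinematic viscosity has SI base units: m^2 / s

Checking each option against m^2 / s:
  A. Pa·s: ✗ does not match
  B. mm²/s: ✓ matches
  C. m²/s²: ✗ does not match
  D. m/s: ✗ does not match
  E. kg/(m·s): ✗ does not match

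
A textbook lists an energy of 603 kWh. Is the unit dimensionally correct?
Yes

energy has SI base units: kg * m^2 / s^2
kWh reduces to the same SI base units, so it is a valid unit for energy.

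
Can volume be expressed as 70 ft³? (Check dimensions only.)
Yes

volume has SI base units: m^3
ft³ reduces to the same SI base units, so it is a valid unit for volume.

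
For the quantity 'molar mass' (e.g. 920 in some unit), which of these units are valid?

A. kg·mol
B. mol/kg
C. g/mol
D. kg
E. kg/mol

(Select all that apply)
C, E

molar mass has SI base units: kg / mol

Checking each option against kg / mol:
  A. kg·mol: ✗ does not match
  B. mol/kg: ✗ does not match
  C. g/mol: ✓ matches
  D. kg: ✗ does not match
  E. kg/mol: ✓ matches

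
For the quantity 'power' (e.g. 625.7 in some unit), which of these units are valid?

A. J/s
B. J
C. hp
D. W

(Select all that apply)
A, C, D

power has SI base units: kg * m^2 / s^3

Checking each option against kg * m^2 / s^3:
  A. J/s: ✓ matches
  B. J: ✗ does not match
  C. hp: ✓ matches
  D. W: ✓ matches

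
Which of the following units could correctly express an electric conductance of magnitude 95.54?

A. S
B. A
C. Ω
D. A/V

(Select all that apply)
A, D

electric conductance has SI base units: A^2 * s^3 / (kg * m^2)

Checking each option against A^2 * s^3 / (kg * m^2):
  A. S: ✓ matches
  B. A: ✗ does not match
  C. Ω: ✗ does not match
  D. A/V: ✓ matches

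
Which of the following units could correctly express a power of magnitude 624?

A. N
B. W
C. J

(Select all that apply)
B

power has SI base units: kg * m^2 / s^3

Checking each option against kg * m^2 / s^3:
  A. N: ✗ does not match
  B. W: ✓ matches
  C. J: ✗ does not match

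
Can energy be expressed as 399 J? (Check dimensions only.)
Yes

energy has SI base units: kg * m^2 / s^2
J reduces to the same SI base units, so it is a valid unit for energy.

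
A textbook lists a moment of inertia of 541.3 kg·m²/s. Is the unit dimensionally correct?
No

moment of inertia has SI base units: kg * m^2
kg·m²/s does NOT reduce to kg * m^2; a valid unit for moment of inertia would be e.g. kg·m².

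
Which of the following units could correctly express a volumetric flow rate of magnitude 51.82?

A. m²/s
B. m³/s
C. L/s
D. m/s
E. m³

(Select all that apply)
B, C

volumetric flow rate has SI base units: m^3 / s

Checking each option against m^3 / s:
  A. m²/s: ✗ does not match
  B. m³/s: ✓ matches
  C. L/s: ✓ matches
  D. m/s: ✗ does not match
  E. m³: ✗ does not match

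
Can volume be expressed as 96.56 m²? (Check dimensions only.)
No

volume has SI base units: m^3
m² does NOT reduce to m^3; a valid unit for volume would be e.g. m³.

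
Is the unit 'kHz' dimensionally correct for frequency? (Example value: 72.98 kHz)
Yes

frequency has SI base units: 1 / s
kHz reduces to the same SI base units, so it is a valid unit for frequency.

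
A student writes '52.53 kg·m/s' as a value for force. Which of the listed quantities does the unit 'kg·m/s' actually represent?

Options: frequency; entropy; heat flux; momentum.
momentum

force should have units dimensionally equivalent to kg * m / s^2 (e.g. N).
The given unit 'kg·m/s' reduces to kg * m / s. Of the listed options, that is the dimensionality of momentum.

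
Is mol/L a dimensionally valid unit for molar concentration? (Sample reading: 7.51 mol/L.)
Yes

molar concentration has SI base units: mol / m^3
mol/L reduces to the same SI base units, so it is a valid unit for molar concentration.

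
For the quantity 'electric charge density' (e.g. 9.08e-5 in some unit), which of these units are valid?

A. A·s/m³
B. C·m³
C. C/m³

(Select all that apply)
A, C

electric charge density has SI base units: A * s / m^3

Checking each option against A * s / m^3:
  A. A·s/m³: ✓ matches
  B. C·m³: ✗ does not match
  C. C/m³: ✓ matches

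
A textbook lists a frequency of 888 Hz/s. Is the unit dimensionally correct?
No

frequency has SI base units: 1 / s
Hz/s does NOT reduce to 1 / s; a valid unit for frequency would be e.g. Hz.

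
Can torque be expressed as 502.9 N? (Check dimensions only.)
No

torque has SI base units: kg * m^2 / s^2
N does NOT reduce to kg * m^2 / s^2; a valid unit for torque would be e.g. N·m.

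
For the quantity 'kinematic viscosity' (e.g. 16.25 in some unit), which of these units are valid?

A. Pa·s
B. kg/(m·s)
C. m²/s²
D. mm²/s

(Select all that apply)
D

kinematic viscosity has SI base units: m^2 / s

Checking each option against m^2 / s:
  A. Pa·s: ✗ does not match
  B. kg/(m·s): ✗ does not match
  C. m²/s²: ✗ does not match
  D. mm²/s: ✓ matches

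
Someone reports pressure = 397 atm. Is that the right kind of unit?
Yes

pressure has SI base units: kg / (m * s^2)
atm reduces to the same SI base units, so it is a valid unit for pressure.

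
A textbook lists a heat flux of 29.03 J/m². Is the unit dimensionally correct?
No

heat flux has SI base units: kg / s^3
J/m² does NOT reduce to kg / s^3; a valid unit for heat flux would be e.g. W/m².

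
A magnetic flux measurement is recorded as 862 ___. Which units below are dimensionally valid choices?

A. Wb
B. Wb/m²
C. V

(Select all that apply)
A

magnetic flux has SI base units: kg * m^2 / (A * s^2)

Checking each option against kg * m^2 / (A * s^2):
  A. Wb: ✓ matches
  B. Wb/m²: ✗ does not match
  C. V: ✗ does not match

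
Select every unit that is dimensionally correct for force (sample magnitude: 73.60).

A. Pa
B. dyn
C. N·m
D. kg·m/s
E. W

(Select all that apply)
B

force has SI base units: kg * m / s^2

Checking each option against kg * m / s^2:
  A. Pa: ✗ does not match
  B. dyn: ✓ matches
  C. N·m: ✗ does not match
  D. kg·m/s: ✗ does not match
  E. W: ✗ does not match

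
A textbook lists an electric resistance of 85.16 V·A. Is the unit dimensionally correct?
No

electric resistance has SI base units: kg * m^2 / (A^2 * s^3)
V·A does NOT reduce to kg * m^2 / (A^2 * s^3); a valid unit for electric resistance would be e.g. Ω.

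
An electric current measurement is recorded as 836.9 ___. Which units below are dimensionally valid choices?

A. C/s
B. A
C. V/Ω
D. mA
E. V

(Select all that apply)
A, B, C, D

electric current has SI base units: A

Checking each option against A:
  A. C/s: ✓ matches
  B. A: ✓ matches
  C. V/Ω: ✓ matches
  D. mA: ✓ matches
  E. V: ✗ does not match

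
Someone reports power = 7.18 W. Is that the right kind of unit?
Yes

power has SI base units: kg * m^2 / s^3
W reduces to the same SI base units, so it is a valid unit for power.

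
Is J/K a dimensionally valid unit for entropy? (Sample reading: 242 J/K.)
Yes

entropy has SI base units: kg * m^2 / (s^2 * K)
J/K reduces to the same SI base units, so it is a valid unit for entropy.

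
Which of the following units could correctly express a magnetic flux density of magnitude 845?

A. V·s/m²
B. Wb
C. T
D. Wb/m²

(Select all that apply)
A, C, D

magnetic flux density has SI base units: kg / (A * s^2)

Checking each option against kg / (A * s^2):
  A. V·s/m²: ✓ matches
  B. Wb: ✗ does not match
  C. T: ✓ matches
  D. Wb/m²: ✓ matches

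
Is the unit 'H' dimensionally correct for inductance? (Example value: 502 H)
Yes

inductance has SI base units: kg * m^2 / (A^2 * s^2)
H reduces to the same SI base units, so it is a valid unit for inductance.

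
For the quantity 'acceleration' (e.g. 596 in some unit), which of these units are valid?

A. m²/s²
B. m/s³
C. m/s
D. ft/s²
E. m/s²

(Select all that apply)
D, E

acceleration has SI base units: m / s^2

Checking each option against m / s^2:
  A. m²/s²: ✗ does not match
  B. m/s³: ✗ does not match
  C. m/s: ✗ does not match
  D. ft/s²: ✓ matches
  E. m/s²: ✓ matches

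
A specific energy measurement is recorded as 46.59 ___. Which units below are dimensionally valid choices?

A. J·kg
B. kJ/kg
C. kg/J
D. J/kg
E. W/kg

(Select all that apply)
B, D

specific energy has SI base units: m^2 / s^2

Checking each option against m^2 / s^2:
  A. J·kg: ✗ does not match
  B. kJ/kg: ✓ matches
  C. kg/J: ✗ does not match
  D. J/kg: ✓ matches
  E. W/kg: ✗ does not match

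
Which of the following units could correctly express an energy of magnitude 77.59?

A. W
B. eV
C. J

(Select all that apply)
B, C

energy has SI base units: kg * m^2 / s^2

Checking each option against kg * m^2 / s^2:
  A. W: ✗ does not match
  B. eV: ✓ matches
  C. J: ✓ matches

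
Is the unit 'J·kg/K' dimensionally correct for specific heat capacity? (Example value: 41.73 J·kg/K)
No

specific heat capacity has SI base units: m^2 / (s^2 * K)
J·kg/K does NOT reduce to m^2 / (s^2 * K); a valid unit for specific heat capacity would be e.g. J/(kg·K).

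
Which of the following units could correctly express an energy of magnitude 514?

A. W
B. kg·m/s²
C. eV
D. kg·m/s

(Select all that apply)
C

energy has SI base units: kg * m^2 / s^2

Checking each option against kg * m^2 / s^2:
  A. W: ✗ does not match
  B. kg·m/s²: ✗ does not match
  C. eV: ✓ matches
  D. kg·m/s: ✗ does not match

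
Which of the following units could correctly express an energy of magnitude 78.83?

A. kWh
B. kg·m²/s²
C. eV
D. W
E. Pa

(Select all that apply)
A, B, C

energy has SI base units: kg * m^2 / s^2

Checking each option against kg * m^2 / s^2:
  A. kWh: ✓ matches
  B. kg·m²/s²: ✓ matches
  C. eV: ✓ matches
  D. W: ✗ does not match
  E. Pa: ✗ does not match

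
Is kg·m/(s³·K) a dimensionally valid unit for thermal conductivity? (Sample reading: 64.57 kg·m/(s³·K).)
Yes

thermal conductivity has SI base units: kg * m / (s^3 * K)
kg·m/(s³·K) reduces to the same SI base units, so it is a valid unit for thermal conductivity.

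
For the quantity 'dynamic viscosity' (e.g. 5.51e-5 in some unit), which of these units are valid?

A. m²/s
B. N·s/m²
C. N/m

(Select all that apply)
B

dynamic viscosity has SI base units: kg / (m * s)

Checking each option against kg / (m * s):
  A. m²/s: ✗ does not match
  B. N·s/m²: ✓ matches
  C. N/m: ✗ does not match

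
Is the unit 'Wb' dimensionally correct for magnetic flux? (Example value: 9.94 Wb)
Yes

magnetic flux has SI base units: kg * m^2 / (A * s^2)
Wb reduces to the same SI base units, so it is a valid unit for magnetic flux.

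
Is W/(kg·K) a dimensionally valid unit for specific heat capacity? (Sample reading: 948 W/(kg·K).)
No

specific heat capacity has SI base units: m^2 / (s^2 * K)
W/(kg·K) does NOT reduce to m^2 / (s^2 * K); a valid unit for specific heat capacity would be e.g. J/(kg·K).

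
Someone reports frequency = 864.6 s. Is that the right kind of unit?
No

frequency has SI base units: 1 / s
s does NOT reduce to 1 / s; a valid unit for frequency would be e.g. Hz.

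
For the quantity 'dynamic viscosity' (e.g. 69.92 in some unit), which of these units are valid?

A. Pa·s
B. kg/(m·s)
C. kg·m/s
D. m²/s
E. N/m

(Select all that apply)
A, B

dynamic viscosity has SI base units: kg / (m * s)

Checking each option against kg / (m * s):
  A. Pa·s: ✓ matches
  B. kg/(m·s): ✓ matches
  C. kg·m/s: ✗ does not match
  D. m²/s: ✗ does not match
  E. N/m: ✗ does not match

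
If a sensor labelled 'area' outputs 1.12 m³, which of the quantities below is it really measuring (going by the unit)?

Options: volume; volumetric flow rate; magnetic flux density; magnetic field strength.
volume

area should have units dimensionally equivalent to m^2 (e.g. m²).
The given unit 'm³' reduces to m^3. Of the listed options, that is the dimensionality of volume.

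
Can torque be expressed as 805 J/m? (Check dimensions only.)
No

torque has SI base units: kg * m^2 / s^2
J/m does NOT reduce to kg * m^2 / s^2; a valid unit for torque would be e.g. N·m.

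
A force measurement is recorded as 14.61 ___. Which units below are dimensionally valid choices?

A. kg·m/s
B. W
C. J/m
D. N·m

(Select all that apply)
C

force has SI base units: kg * m / s^2

Checking each option against kg * m / s^2:
  A. kg·m/s: ✗ does not match
  B. W: ✗ does not match
  C. J/m: ✓ matches
  D. N·m: ✗ does not match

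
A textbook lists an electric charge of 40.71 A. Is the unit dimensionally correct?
No

electric charge has SI base units: A * s
A does NOT reduce to A * s; a valid unit for electric charge would be e.g. C.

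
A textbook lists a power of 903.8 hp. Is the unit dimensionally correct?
Yes

power has SI base units: kg * m^2 / s^3
hp reduces to the same SI base units, so it is a valid unit for power.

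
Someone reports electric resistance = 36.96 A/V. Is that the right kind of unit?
No

electric resistance has SI base units: kg * m^2 / (A^2 * s^3)
A/V does NOT reduce to kg * m^2 / (A^2 * s^3); a valid unit for electric resistance would be e.g. Ω.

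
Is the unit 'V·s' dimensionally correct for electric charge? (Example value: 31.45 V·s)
No

electric charge has SI base units: A * s
V·s does NOT reduce to A * s; a valid unit for electric charge would be e.g. C.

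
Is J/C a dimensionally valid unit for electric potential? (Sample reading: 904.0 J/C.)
Yes

electric potential has SI base units: kg * m^2 / (A * s^3)
J/C reduces to the same SI base units, so it is a valid unit for electric potential.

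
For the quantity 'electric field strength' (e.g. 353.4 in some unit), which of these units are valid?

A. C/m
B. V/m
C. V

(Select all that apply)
B

electric field strength has SI base units: kg * m / (A * s^3)

Checking each option against kg * m / (A * s^3):
  A. C/m: ✗ does not match
  B. V/m: ✓ matches
  C. V: ✗ does not match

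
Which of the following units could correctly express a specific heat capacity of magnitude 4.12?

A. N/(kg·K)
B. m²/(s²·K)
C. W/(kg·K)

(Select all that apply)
B

specific heat capacity has SI base units: m^2 / (s^2 * K)

Checking each option against m^2 / (s^2 * K):
  A. N/(kg·K): ✗ does not match
  B. m²/(s²·K): ✓ matches
  C. W/(kg·K): ✗ does not match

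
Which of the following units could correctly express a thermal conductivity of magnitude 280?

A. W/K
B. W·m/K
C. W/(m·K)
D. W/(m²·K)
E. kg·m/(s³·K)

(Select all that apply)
C, E

thermal conductivity has SI base units: kg * m / (s^3 * K)

Checking each option against kg * m / (s^3 * K):
  A. W/K: ✗ does not match
  B. W·m/K: ✗ does not match
  C. W/(m·K): ✓ matches
  D. W/(m²·K): ✗ does not match
  E. kg·m/(s³·K): ✓ matches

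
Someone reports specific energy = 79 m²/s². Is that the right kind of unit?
Yes

specific energy has SI base units: m^2 / s^2
m²/s² reduces to the same SI base units, so it is a valid unit for specific energy.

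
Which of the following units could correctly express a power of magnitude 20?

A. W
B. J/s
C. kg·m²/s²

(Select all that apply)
A, B

power has SI base units: kg * m^2 / s^3

Checking each option against kg * m^2 / s^3:
  A. W: ✓ matches
  B. J/s: ✓ matches
  C. kg·m²/s²: ✗ does not match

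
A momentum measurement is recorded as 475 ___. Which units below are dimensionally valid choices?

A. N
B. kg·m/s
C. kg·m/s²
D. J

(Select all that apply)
B

momentum has SI base units: kg * m / s

Checking each option against kg * m / s:
  A. N: ✗ does not match
  B. kg·m/s: ✓ matches
  C. kg·m/s²: ✗ does not match
  D. J: ✗ does not match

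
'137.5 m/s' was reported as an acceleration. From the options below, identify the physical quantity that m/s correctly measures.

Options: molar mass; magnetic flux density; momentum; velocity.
velocity

acceleration should have units dimensionally equivalent to m / s^2 (e.g. m/s²).
The given unit 'm/s' reduces to m / s. Of the listed options, that is the dimensionality of velocity.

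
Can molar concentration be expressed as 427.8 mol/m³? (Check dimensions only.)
Yes

molar concentration has SI base units: mol / m^3
mol/m³ reduces to the same SI base units, so it is a valid unit for molar concentration.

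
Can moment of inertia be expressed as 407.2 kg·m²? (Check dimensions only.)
Yes

moment of inertia has SI base units: kg * m^2
kg·m² reduces to the same SI base units, so it is a valid unit for moment of inertia.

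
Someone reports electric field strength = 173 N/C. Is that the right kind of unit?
Yes

electric field strength has SI base units: kg * m / (A * s^3)
N/C reduces to the same SI base units, so it is a valid unit for electric field strength.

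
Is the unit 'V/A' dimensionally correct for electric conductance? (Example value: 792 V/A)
No

electric conductance has SI base units: A^2 * s^3 / (kg * m^2)
V/A does NOT reduce to A^2 * s^3 / (kg * m^2); a valid unit for electric conductance would be e.g. S.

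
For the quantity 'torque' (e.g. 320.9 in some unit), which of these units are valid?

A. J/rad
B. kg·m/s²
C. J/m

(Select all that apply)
A

torque has SI base units: kg * m^2 / s^2

Checking each option against kg * m^2 / s^2:
  A. J/rad: ✓ matches
  B. kg·m/s²: ✗ does not match
  C. J/m: ✗ does not match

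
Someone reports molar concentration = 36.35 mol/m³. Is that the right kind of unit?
Yes

molar concentration has SI base units: mol / m^3
mol/m³ reduces to the same SI base units, so it is a valid unit for molar concentration.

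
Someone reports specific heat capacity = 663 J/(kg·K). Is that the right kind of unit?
Yes

specific heat capacity has SI base units: m^2 / (s^2 * K)
J/(kg·K) reduces to the same SI base units, so it is a valid unit for specific heat capacity.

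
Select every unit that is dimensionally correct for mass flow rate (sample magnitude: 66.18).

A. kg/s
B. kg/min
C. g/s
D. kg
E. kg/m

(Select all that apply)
A, B, C

mass flow rate has SI base units: kg / s

Checking each option against kg / s:
  A. kg/s: ✓ matches
  B. kg/min: ✓ matches
  C. g/s: ✓ matches
  D. kg: ✗ does not match
  E. kg/m: ✗ does not match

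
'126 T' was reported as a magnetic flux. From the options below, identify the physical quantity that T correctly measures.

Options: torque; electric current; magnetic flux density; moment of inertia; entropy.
magnetic flux density

magnetic flux should have units dimensionally equivalent to kg * m^2 / (A * s^2) (e.g. Wb).
The given unit 'T' reduces to kg / (A * s^2). Of the listed options, that is the dimensionality of magnetic flux density.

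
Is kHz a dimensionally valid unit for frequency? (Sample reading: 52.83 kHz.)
Yes

frequency has SI base units: 1 / s
kHz reduces to the same SI base units, so it is a valid unit for frequency.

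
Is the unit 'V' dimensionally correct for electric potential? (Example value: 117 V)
Yes

electric potential has SI base units: kg * m^2 / (A * s^3)
V reduces to the same SI base units, so it is a valid unit for electric potential.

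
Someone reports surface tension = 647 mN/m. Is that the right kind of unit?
Yes

surface tension has SI base units: kg / s^2
mN/m reduces to the same SI base units, so it is a valid unit for surface tension.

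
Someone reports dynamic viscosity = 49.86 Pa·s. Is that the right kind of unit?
Yes

dynamic viscosity has SI base units: kg / (m * s)
Pa·s reduces to the same SI base units, so it is a valid unit for dynamic viscosity.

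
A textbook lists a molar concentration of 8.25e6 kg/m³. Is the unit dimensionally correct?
No

molar concentration has SI base units: mol / m^3
kg/m³ does NOT reduce to mol / m^3; a valid unit for molar concentration would be e.g. mol/m³.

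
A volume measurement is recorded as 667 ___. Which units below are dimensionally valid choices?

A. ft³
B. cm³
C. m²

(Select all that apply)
A, B

volume has SI base units: m^3

Checking each option against m^3:
  A. ft³: ✓ matches
  B. cm³: ✓ matches
  C. m²: ✗ does not match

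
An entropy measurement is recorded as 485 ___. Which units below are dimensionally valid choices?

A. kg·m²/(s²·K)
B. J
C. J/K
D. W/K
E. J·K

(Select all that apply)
A, C

entropy has SI base units: kg * m^2 / (s^2 * K)

Checking each option against kg * m^2 / (s^2 * K):
  A. kg·m²/(s²·K): ✓ matches
  B. J: ✗ does not match
  C. J/K: ✓ matches
  D. W/K: ✗ does not match
  E. J·K: ✗ does not match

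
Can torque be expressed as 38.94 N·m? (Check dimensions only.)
Yes

torque has SI base units: kg * m^2 / s^2
N·m reduces to the same SI base units, so it is a valid unit for torque.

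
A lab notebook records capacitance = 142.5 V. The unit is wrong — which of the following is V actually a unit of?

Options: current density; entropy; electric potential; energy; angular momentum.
electric potential

capacitance should have units dimensionally equivalent to A^2 * s^4 / (kg * m^2) (e.g. F).
The given unit 'V' reduces to kg * m^2 / (A * s^3). Of the listed options, that is the dimensionality of electric potential.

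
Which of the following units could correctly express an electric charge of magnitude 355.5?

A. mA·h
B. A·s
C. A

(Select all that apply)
A, B

electric charge has SI base units: A * s

Checking each option against A * s:
  A. mA·h: ✓ matches
  B. A·s: ✓ matches
  C. A: ✗ does not match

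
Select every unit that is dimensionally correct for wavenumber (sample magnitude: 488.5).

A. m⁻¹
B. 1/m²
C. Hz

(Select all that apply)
A

wavenumber has SI base units: 1 / m

Checking each option against 1 / m:
  A. m⁻¹: ✓ matches
  B. 1/m²: ✗ does not match
  C. Hz: ✗ does not match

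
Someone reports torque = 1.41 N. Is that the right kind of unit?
No

torque has SI base units: kg * m^2 / s^2
N does NOT reduce to kg * m^2 / s^2; a valid unit for torque would be e.g. N·m.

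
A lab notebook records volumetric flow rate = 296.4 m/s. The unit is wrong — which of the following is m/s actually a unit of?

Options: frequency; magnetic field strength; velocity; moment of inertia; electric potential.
velocity

volumetric flow rate should have units dimensionally equivalent to m^3 / s (e.g. m³/s).
The given unit 'm/s' reduces to m / s. Of the listed options, that is the dimensionality of velocity.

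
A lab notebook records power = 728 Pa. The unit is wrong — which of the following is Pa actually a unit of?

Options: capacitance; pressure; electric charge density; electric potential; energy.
pressure

power should have units dimensionally equivalent to kg * m^2 / s^3 (e.g. W).
The given unit 'Pa' reduces to kg / (m * s^2). Of the listed options, that is the dimensionality of pressure.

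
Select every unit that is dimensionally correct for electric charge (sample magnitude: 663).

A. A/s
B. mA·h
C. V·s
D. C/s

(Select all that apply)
B

electric charge has SI base units: A * s

Checking each option against A * s:
  A. A/s: ✗ does not match
  B. mA·h: ✓ matches
  C. V·s: ✗ does not match
  D. C/s: ✗ does not match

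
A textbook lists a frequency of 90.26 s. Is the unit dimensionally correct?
No

frequency has SI base units: 1 / s
s does NOT reduce to 1 / s; a valid unit for frequency would be e.g. Hz.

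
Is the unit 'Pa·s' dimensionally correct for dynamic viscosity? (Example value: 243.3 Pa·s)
Yes

dynamic viscosity has SI base units: kg / (m * s)
Pa·s reduces to the same SI base units, so it is a valid unit for dynamic viscosity.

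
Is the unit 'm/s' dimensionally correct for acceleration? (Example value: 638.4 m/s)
No

acceleration has SI base units: m / s^2
m/s does NOT reduce to m / s^2; a valid unit for acceleration would be e.g. m/s².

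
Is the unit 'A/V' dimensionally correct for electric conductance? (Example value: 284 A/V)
Yes

electric conductance has SI base units: A^2 * s^3 / (kg * m^2)
A/V reduces to the same SI base units, so it is a valid unit for electric conductance.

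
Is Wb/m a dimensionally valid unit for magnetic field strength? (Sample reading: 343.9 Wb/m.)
No

magnetic field strength has SI base units: A / m
Wb/m does NOT reduce to A / m; a valid unit for magnetic field strength would be e.g. A/m.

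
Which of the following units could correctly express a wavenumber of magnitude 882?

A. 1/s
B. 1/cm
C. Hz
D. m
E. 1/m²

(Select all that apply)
B

wavenumber has SI base units: 1 / m

Checking each option against 1 / m:
  A. 1/s: ✗ does not match
  B. 1/cm: ✓ matches
  C. Hz: ✗ does not match
  D. m: ✗ does not match
  E. 1/m²: ✗ does not match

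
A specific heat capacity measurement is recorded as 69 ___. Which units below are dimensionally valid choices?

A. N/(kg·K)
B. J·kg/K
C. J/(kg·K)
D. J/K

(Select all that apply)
C

specific heat capacity has SI base units: m^2 / (s^2 * K)

Checking each option against m^2 / (s^2 * K):
  A. N/(kg·K): ✗ does not match
  B. J·kg/K: ✗ does not match
  C. J/(kg·K): ✓ matches
  D. J/K: ✗ does not match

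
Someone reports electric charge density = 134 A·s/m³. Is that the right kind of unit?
Yes

electric charge density has SI base units: A * s / m^3
A·s/m³ reduces to the same SI base units, so it is a valid unit for electric charge density.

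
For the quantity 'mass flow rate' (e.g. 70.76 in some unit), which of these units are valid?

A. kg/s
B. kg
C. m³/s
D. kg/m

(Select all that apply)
A

mass flow rate has SI base units: kg / s

Checking each option against kg / s:
  A. kg/s: ✓ matches
  B. kg: ✗ does not match
  C. m³/s: ✗ does not match
  D. kg/m: ✗ does not match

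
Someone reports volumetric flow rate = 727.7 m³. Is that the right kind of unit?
No

volumetric flow rate has SI base units: m^3 / s
m³ does NOT reduce to m^3 / s; a valid unit for volumetric flow rate would be e.g. m³/s.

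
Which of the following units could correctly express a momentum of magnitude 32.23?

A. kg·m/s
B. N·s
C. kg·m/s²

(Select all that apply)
A, B

momentum has SI base units: kg * m / s

Checking each option against kg * m / s:
  A. kg·m/s: ✓ matches
  B. N·s: ✓ matches
  C. kg·m/s²: ✗ does not match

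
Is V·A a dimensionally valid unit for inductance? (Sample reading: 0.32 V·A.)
No

inductance has SI base units: kg * m^2 / (A^2 * s^2)
V·A does NOT reduce to kg * m^2 / (A^2 * s^2); a valid unit for inductance would be e.g. H.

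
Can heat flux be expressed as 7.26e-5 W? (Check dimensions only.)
No

heat flux has SI base units: kg / s^3
W does NOT reduce to kg / s^3; a valid unit for heat flux would be e.g. W/m².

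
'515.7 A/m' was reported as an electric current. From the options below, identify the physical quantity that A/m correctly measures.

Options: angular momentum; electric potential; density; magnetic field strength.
magnetic field strength

electric current should have units dimensionally equivalent to A (e.g. A).
The given unit 'A/m' reduces to A / m. Of the listed options, that is the dimensionality of magnetic field strength.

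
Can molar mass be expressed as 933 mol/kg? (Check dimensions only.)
No

molar mass has SI base units: kg / mol
mol/kg does NOT reduce to kg / mol; a valid unit for molar mass would be e.g. kg/mol.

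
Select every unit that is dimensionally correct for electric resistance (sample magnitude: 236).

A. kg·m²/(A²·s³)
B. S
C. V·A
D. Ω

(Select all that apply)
A, D

electric resistance has SI base units: kg * m^2 / (A^2 * s^3)

Checking each option against kg * m^2 / (A^2 * s^3):
  A. kg·m²/(A²·s³): ✓ matches
  B. S: ✗ does not match
  C. V·A: ✗ does not match
  D. Ω: ✓ matches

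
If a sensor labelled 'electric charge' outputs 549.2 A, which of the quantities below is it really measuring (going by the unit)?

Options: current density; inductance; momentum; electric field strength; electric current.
electric current

electric charge should have units dimensionally equivalent to A * s (e.g. C).
The given unit 'A' reduces to A. Of the listed options, that is the dimensionality of electric current.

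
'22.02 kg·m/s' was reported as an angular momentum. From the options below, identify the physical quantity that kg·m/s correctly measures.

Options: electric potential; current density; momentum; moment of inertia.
momentum

angular momentum should have units dimensionally equivalent to kg * m^2 / s (e.g. kg·m²/s).
The given unit 'kg·m/s' reduces to kg * m / s. Of the listed options, that is the dimensionality of momentum.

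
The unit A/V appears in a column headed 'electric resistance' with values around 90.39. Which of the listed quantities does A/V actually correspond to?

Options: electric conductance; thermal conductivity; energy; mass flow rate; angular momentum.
electric conductance

electric resistance should have units dimensionally equivalent to kg * m^2 / (A^2 * s^3) (e.g. Ω).
The given unit 'A/V' reduces to A^2 * s^3 / (kg * m^2). Of the listed options, that is the dimensionality of electric conductance.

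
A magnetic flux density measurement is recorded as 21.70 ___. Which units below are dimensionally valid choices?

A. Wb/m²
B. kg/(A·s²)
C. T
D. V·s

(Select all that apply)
A, B, C

magnetic flux density has SI base units: kg / (A * s^2)

Checking each option against kg / (A * s^2):
  A. Wb/m²: ✓ matches
  B. kg/(A·s²): ✓ matches
  C. T: ✓ matches
  D. V·s: ✗ does not match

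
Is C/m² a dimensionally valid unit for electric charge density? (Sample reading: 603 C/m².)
No

electric charge density has SI base units: A * s / m^3
C/m² does NOT reduce to A * s / m^3; a valid unit for electric charge density would be e.g. C/m³.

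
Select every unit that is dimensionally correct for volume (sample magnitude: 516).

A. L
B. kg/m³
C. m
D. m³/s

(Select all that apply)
A

volume has SI base units: m^3

Checking each option against m^3:
  A. L: ✓ matches
  B. kg/m³: ✗ does not match
  C. m: ✗ does not match
  D. m³/s: ✗ does not match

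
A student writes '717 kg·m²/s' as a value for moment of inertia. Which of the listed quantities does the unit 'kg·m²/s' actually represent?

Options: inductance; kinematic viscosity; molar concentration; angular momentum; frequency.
angular momentum

moment of inertia should have units dimensionally equivalent to kg * m^2 (e.g. kg·m²).
The given unit 'kg·m²/s' reduces to kg * m^2 / s. Of the listed options, that is the dimensionality of angular momentum.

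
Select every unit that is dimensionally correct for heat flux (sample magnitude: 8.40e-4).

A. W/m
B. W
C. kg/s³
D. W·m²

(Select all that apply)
C

heat flux has SI base units: kg / s^3

Checking each option against kg / s^3:
  A. W/m: ✗ does not match
  B. W: ✗ does not match
  C. kg/s³: ✓ matches
  D. W·m²: ✗ does not match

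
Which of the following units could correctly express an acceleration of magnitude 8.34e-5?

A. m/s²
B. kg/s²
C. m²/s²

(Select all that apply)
A

acceleration has SI base units: m / s^2

Checking each option against m / s^2:
  A. m/s²: ✓ matches
  B. kg/s²: ✗ does not match
  C. m²/s²: ✗ does not match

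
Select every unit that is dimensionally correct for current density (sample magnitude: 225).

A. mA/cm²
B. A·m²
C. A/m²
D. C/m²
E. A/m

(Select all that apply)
A, C

current density has SI base units: A / m^2

Checking each option against A / m^2:
  A. mA/cm²: ✓ matches
  B. A·m²: ✗ does not match
  C. A/m²: ✓ matches
  D. C/m²: ✗ does not match
  E. A/m: ✗ does not match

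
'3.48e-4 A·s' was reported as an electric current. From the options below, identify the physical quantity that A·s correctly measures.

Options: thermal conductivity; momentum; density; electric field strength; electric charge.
electric charge

electric current should have units dimensionally equivalent to A (e.g. A).
The given unit 'A·s' reduces to A * s. Of the listed options, that is the dimensionality of electric charge.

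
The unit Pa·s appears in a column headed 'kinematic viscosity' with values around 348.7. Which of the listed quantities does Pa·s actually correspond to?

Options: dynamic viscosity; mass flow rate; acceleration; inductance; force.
dynamic viscosity

kinematic viscosity should have units dimensionally equivalent to m^2 / s (e.g. m²/s).
The given unit 'Pa·s' reduces to kg / (m * s). Of the listed options, that is the dimensionality of dynamic viscosity.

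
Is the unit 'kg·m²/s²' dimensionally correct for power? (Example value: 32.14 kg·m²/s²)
No

power has SI base units: kg * m^2 / s^3
kg·m²/s² does NOT reduce to kg * m^2 / s^3; a valid unit for power would be e.g. W.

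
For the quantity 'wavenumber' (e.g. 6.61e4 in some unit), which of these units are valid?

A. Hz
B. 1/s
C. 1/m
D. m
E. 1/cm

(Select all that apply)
C, E

wavenumber has SI base units: 1 / m

Checking each option against 1 / m:
  A. Hz: ✗ does not match
  B. 1/s: ✗ does not match
  C. 1/m: ✓ matches
  D. m: ✗ does not match
  E. 1/cm: ✓ matches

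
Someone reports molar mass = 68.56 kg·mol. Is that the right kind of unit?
No

molar mass has SI base units: kg / mol
kg·mol does NOT reduce to kg / mol; a valid unit for molar mass would be e.g. kg/mol.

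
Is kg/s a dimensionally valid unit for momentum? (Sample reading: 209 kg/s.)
No

momentum has SI base units: kg * m / s
kg/s does NOT reduce to kg * m / s; a valid unit for momentum would be e.g. kg·m/s.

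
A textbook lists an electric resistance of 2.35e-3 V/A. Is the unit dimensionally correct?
Yes

electric resistance has SI base units: kg * m^2 / (A^2 * s^3)
V/A reduces to the same SI base units, so it is a valid unit for electric resistance.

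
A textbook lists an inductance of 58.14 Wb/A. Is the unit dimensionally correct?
Yes

inductance has SI base units: kg * m^2 / (A^2 * s^2)
Wb/A reduces to the same SI base units, so it is a valid unit for inductance.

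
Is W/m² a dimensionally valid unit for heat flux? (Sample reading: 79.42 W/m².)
Yes

heat flux has SI base units: kg / s^3
W/m² reduces to the same SI base units, so it is a valid unit for heat flux.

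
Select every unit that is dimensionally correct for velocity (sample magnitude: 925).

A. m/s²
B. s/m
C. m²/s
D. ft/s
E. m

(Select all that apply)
D

velocity has SI base units: m / s

Checking each option against m / s:
  A. m/s²: ✗ does not match
  B. s/m: ✗ does not match
  C. m²/s: ✗ does not match
  D. ft/s: ✓ matches
  E. m: ✗ does not match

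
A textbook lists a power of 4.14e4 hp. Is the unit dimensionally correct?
Yes

power has SI base units: kg * m^2 / s^3
hp reduces to the same SI base units, so it is a valid unit for power.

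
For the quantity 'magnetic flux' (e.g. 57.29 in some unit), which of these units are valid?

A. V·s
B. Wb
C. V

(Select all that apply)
A, B

magnetic flux has SI base units: kg * m^2 / (A * s^2)

Checking each option against kg * m^2 / (A * s^2):
  A. V·s: ✓ matches
  B. Wb: ✓ matches
  C. V: ✗ does not match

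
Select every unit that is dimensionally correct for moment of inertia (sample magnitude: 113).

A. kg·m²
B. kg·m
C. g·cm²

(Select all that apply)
A, C

moment of inertia has SI base units: kg * m^2

Checking each option against kg * m^2:
  A. kg·m²: ✓ matches
  B. kg·m: ✗ does not match
  C. g·cm²: ✓ matches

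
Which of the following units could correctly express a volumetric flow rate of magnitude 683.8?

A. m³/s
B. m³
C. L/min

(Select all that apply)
A, C

volumetric flow rate has SI base units: m^3 / s

Checking each option against m^3 / s:
  A. m³/s: ✓ matches
  B. m³: ✗ does not match
  C. L/min: ✓ matches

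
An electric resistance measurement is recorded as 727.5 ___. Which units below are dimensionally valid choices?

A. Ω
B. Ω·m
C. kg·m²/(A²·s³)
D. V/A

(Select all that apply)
A, C, D

electric resistance has SI base units: kg * m^2 / (A^2 * s^3)

Checking each option against kg * m^2 / (A^2 * s^3):
  A. Ω: ✓ matches
  B. Ω·m: ✗ does not match
  C. kg·m²/(A²·s³): ✓ matches
  D. V/A: ✓ matches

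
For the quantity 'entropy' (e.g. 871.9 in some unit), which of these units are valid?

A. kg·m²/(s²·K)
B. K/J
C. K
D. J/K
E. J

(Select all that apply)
A, D

entropy has SI base units: kg * m^2 / (s^2 * K)

Checking each option against kg * m^2 / (s^2 * K):
  A. kg·m²/(s²·K): ✓ matches
  B. K/J: ✗ does not match
  C. K: ✗ does not match
  D. J/K: ✓ matches
  E. J: ✗ does not match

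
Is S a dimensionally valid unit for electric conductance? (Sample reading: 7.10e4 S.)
Yes

electric conductance has SI base units: A^2 * s^3 / (kg * m^2)
S reduces to the same SI base units, so it is a valid unit for electric conductance.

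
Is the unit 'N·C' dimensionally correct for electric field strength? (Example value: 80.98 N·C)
No

electric field strength has SI base units: kg * m / (A * s^3)
N·C does NOT reduce to kg * m / (A * s^3); a valid unit for electric field strength would be e.g. V/m.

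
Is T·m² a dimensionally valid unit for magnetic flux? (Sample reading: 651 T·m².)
Yes

magnetic flux has SI base units: kg * m^2 / (A * s^2)
T·m² reduces to the same SI base units, so it is a valid unit for magnetic flux.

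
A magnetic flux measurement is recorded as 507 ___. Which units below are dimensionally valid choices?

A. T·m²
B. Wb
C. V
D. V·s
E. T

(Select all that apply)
A, B, D

magnetic flux has SI base units: kg * m^2 / (A * s^2)

Checking each option against kg * m^2 / (A * s^2):
  A. T·m²: ✓ matches
  B. Wb: ✓ matches
  C. V: ✗ does not match
  D. V·s: ✓ matches
  E. T: ✗ does not match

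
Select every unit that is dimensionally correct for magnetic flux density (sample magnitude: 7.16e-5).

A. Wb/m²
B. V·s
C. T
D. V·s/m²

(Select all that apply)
A, C, D

magnetic flux density has SI base units: kg / (A * s^2)

Checking each option against kg / (A * s^2):
  A. Wb/m²: ✓ matches
  B. V·s: ✗ does not match
  C. T: ✓ matches
  D. V·s/m²: ✓ matches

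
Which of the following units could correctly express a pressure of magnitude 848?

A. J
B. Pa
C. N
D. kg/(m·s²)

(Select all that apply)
B, D

pressure has SI base units: kg / (m * s^2)

Checking each option against kg / (m * s^2):
  A. J: ✗ does not match
  B. Pa: ✓ matches
  C. N: ✗ does not match
  D. kg/(m·s²): ✓ matches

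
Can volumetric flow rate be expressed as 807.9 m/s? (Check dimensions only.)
No

volumetric flow rate has SI base units: m^3 / s
m/s does NOT reduce to m^3 / s; a valid unit for volumetric flow rate would be e.g. m³/s.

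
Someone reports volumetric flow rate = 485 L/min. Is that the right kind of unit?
Yes

volumetric flow rate has SI base units: m^3 / s
L/min reduces to the same SI base units, so it is a valid unit for volumetric flow rate.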